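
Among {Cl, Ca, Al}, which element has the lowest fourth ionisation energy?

Cl

Consider each +3 ion: Cl³⁺ still has 4 valence electrons; Ca³⁺ is already 1 electron into the core; Al³⁺ is the bare [Ne] core.
Core electrons are held far more tightly than valence electrons, so Ca and Al top the IE_4 order.
The numbers (kJ/mol): Cl 5159, Ca 6491, Al 11577.
Putting it together, IE_4: Cl < Ca < Al.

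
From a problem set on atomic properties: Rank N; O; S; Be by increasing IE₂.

IE_2 is the cost of taking one more electron from the +1 cation: N⁺ still has 4 valence electrons; O⁺ still has 5 valence electrons; S⁺ still has 5 valence electrons; Be⁺ still has 1 valence electron.
All are still removing valence electrons, so compare the +1 ions as you would atoms: IE_2 generally rises across a period (higher Z_eff) and falls down a group (larger shell), subject to the usual subshell exceptions.
Valence configurations: N⁺ [He]2s²2p², O⁺ [He]2s²2p³, S⁺ [Ne]3s²3p³, Be⁺ [He]2s¹.
Tabulated IE_2 (kJ/mol): N 2856, O 3388, S 2252, Be 1757.
So the second ionization energies run Be < S < N < O.

Be < S < N < O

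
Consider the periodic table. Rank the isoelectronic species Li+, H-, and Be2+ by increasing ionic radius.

All of these have 2 electrons, so size is governed by nuclear charge alone: the more protons, the stronger the pull on the same electron cloud, and the smaller the ion.
Nuclear charges: Be2+ (Z=4), Li+ (Z=3), H- (Z=1).
Smallest to largest: Be2+ < Li+ < H-.

Be2+, Li+, H-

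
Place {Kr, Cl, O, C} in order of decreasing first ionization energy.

C is in period 2, group 14; O is in period 2, group 16; Cl is in period 3, group 17; Kr is in period 4, group 18.
IE₁ increases left→right with effective nuclear charge and decreases top→bottom as the valence shell moves farther out.
These span different periods and groups, so the two trends combine.
Cl > C: the two effects oppose for this pair; the across-period effect wins (1251 vs 1086 kJ/mol).
O > Cl: the two effects oppose for this pair; the down-group effect wins (1314 vs 1251 kJ/mol).
Kr > O: the two effects oppose for this pair; the across-period effect wins (1351 vs 1314 kJ/mol).
Tabulated first ionization energy (kJ/mol): C 1086, O 1314, Cl 1251, Kr 1351.
So from highest to lowest: Kr > O > Cl > C.

Kr > O > Cl > C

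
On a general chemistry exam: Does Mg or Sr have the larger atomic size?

Sr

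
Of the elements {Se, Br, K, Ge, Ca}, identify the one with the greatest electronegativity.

Br

K is in period 4, group 1; Ca is in period 4, group 2; Ge is in period 4, group 14; Se is in period 4, group 16; Br is in period 4, group 17.
EN rises left→right (higher Z_eff, smaller atoms) and falls top→bottom (larger, more shielded atoms).
All lie in period 4, so electronegativity increases left to right.
The greatest electronegativity among these belongs to Br.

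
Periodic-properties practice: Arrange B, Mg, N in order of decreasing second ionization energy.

N, B, Mg

IE_2 is the cost of taking one more electron from the +1 cation: B⁺ still has 2 valence electrons; Mg⁺ still has 1 valence electron; N⁺ still has 4 valence electrons.
All are still removing valence electrons, so compare the +1 ions as you would atoms: IE_2 generally rises across a period (higher Z_eff) and falls down a group (larger shell), subject to the usual subshell exceptions.
Valence configurations: B⁺ [He]2s², Mg⁺ [Ne]3s¹, N⁺ [He]2s²2p².
Tabulated IE_2 (kJ/mol): B 2427, Mg 1451, N 2856.
Hence IE_2: Mg < B < N.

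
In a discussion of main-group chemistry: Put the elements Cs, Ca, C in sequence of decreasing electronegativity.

C is in period 2, group 14; Ca is in period 4, group 2; Cs is in period 6, group 1.
Electronegativity increases across a period and decreases down a group, tracking effective nuclear charge and atomic size.
Neither a single period nor a single group — weigh both effects.
Ca > Cs: both effects reinforce here, so Ca is clearly the higher of the two.
C > Ca: both effects reinforce here, so C is clearly the higher of the two.
Tabulated electronegativity (Pauling): C 2.55, Ca 1.00, Cs 0.79.
So from highest to lowest: C > Ca > Cs.

C, Ca, Cs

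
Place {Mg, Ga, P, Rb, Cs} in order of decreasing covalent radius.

Mg is in period 3, group 2; P is in period 3, group 15; Ga is in period 4, group 13; Rb is in period 5, group 1; Cs is in period 6, group 1.
Radius decreases left→right (rising Z_eff, same n) and increases top→bottom (higher n).
Here both period and group differ, so the two effects have to be weighed against each other.
Ga > P: both effects reinforce here, so Ga is clearly the larger of the two.
Mg > Ga: the two effects oppose for this pair; the across-period effect wins (139 vs 124 pm).
Rb > Mg: both effects reinforce here, so Rb is clearly the larger of the two.
Cs > Rb: they share group 1; the group trend gives Cs the larger value.
For reference (pm): Mg 139, P 111, Ga 124, Rb 210, Cs 232.
So from largest to smallest: Cs > Rb > Mg > Ga > P.

Cs > Rb > Mg > Ga > P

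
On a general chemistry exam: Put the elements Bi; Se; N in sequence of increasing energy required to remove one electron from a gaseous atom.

Bi < Se < N

First ionization energy rises across a period (greater Z_eff holds electrons more tightly) and falls down a group (valence electrons are farther from the nucleus).
These span different periods and groups, so the two trends combine.
Se > Bi: relative to Bi, both the across-period and down-group shifts push Se's first ionization energy up.
N > Se: the two effects oppose for this pair; the down-group effect wins (1402 vs 941 kJ/mol).
For reference (kJ/mol): N 1402, Se 941, Bi 703.
So from lowest to highest: Bi < Se < N.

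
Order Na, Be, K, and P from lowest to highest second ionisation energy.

Be, P, K, Na

The second ionization energy removes an electron from the +1 ion. For each element: Na⁺ is the bare [Ne] core; Be⁺ still has 1 valence electron; K⁺ is the bare [Ar] core; P⁺ still has 4 valence electrons.
Breaking into a closed-shell core is much more expensive than removing a leftover valence electron — K and Na have the largest IE_2 here.
Valence configurations: Be⁺ [He]2s¹, P⁺ [Ne]3s²3p².
Approximate IE_2 values (kJ/mol): Na 4562, Be 1757, K 3052, P 1907.
Overall IE_2 order: Be < P < K < Na.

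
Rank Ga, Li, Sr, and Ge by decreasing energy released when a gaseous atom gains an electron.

Ge > Li > Ga > Sr

Li is in period 2, group 1; Ga is in period 4, group 13; Ge is in period 4, group 14; Sr is in period 5, group 2.
Atoms with high Z_eff and room in the valence shell (especially the halogens) have the most exothermic electron affinities.
Here both period and group differ, so the two effects have to be weighed against each other.
Ga > Sr: relative to Sr, both the across-period and down-group shifts push Ga's electron affinity up.
Li > Ga: the two effects oppose for this pair; the down-group effect wins (60 vs 29 kJ/mol).
Ge > Li: the two effects oppose for this pair; the across-period effect wins (119 vs 60 kJ/mol).
Tabulated electron affinity (kJ/mol): Li 60, Ga 29, Ge 119, Sr 5.
So from highest to lowest: Ge > Li > Ga > Sr.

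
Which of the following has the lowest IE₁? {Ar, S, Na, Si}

Na

Across a period the outer electron is held more tightly (higher IE₁); down a group it sits in a higher shell, more shielded, and comes off more easily.
All lie in period 3, so first ionization energy increases left to right.
The lowest IE₁ among these belongs to Na.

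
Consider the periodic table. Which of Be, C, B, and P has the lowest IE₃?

P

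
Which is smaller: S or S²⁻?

Forming S²⁻ adds 2 electrons to S. More electron–electron repulsion in the same shell, with unchanged nuclear charge, lets the cloud expand.
An anion is larger than its parent atom: S²⁻ > S.

S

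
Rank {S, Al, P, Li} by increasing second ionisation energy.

Al < P < S < Li

The second ionization energy removes an electron from the +1 ion. For each element: S⁺ still has 5 valence electrons; Al⁺ still has 2 valence electrons; P⁺ still has 4 valence electrons; Li⁺ is the bare [He] core.
Pulling an electron out of a noble-gas core costs far more than removing a remaining valence electron, so Li sits at the high end of IE_2.
Valence configurations: S⁺ [Ne]3s²3p³, Al⁺ [Ne]3s², P⁺ [Ne]3s²3p².
Approximate IE_2 values (kJ/mol): S 2252, Al 1817, P 1907, Li 7298.
Putting it together, IE_2: Al < P < S < Li.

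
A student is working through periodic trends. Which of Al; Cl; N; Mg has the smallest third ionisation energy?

IE_3 is the cost of taking one more electron from the +2 cation: Al²⁺ still has 1 valence electron; Cl²⁺ still has 5 valence electrons; N²⁺ still has 3 valence electrons; Mg²⁺ is the bare [Ne] core.
Breaking into a closed-shell core is much more expensive than removing a leftover valence electron — Mg has the largest IE_3 here.
Valence configurations: Al²⁺ [Ne]3s¹, Cl²⁺ [Ne]3s²3p³, N²⁺ [He]2s²2p¹.
The numbers (kJ/mol): Al 2745, Cl 3822, N 4578, Mg 7733.
Overall IE_3 order: Al < Cl < N < Mg.

Al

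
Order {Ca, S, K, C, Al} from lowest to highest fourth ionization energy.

S < K < C < Ca < Al

IE_4 is the cost of taking one more electron from the +3 cation: Ca³⁺ is already 1 electron into the core; S³⁺ still has 3 valence electrons; K³⁺ is already 2 electrons into the core; C³⁺ still has 1 valence electron; Al³⁺ is the bare [Ne] core.
Usually core removal costs more than valence removal, but here the competition is close: a tightly held n=2 valence electron can cost more to remove than an n=3 core electron, so the actual values have to decide it.
Valence configurations: S³⁺ [Ne]3s²3p¹, C³⁺ [He]2s¹.
Approximate IE_4 values (kJ/mol): Ca 6491, S 4556, K 5877, C 6223, Al 11577.
Hence IE_4: S < K < C < Ca < Al.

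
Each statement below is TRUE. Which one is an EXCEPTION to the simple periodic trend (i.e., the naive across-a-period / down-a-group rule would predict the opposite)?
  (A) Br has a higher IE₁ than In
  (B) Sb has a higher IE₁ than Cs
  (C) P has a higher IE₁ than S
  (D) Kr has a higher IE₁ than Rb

(C)

The general trend: IE₁ increases across a period and decreases down a group.
(A) Br (period 4, group 17) vs In (period 5, group 13): the stated order agrees with the simple trend.
(B) Sb (period 5, group 15) vs Cs (period 6, group 1): the stated order agrees with the simple trend.
(C) P (period 3, group 15) vs S (period 3, group 16): the stated order contradicts the simple trend.
(D) Kr (period 4, group 18) vs Rb (period 5, group 1): the stated order agrees with the simple trend.
The exception is (C): S (3p⁴) ionizes more easily than half-filled P (3p³) because the paired 3p electron in S is pushed out by e⁻–e⁻ repulsion.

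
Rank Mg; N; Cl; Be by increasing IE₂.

After 1 electron has been removed, what remains? Mg⁺ still has 1 valence electron; N⁺ still has 4 valence electrons; Cl⁺ still has 6 valence electrons; Be⁺ still has 1 valence electron.
All are still removing valence electrons, so compare the +1 ions as you would atoms: IE_2 generally rises across a period (higher Z_eff) and falls down a group (larger shell), subject to the usual subshell exceptions.
Valence configurations: Mg⁺ [Ne]3s¹, N⁺ [He]2s²2p², Cl⁺ [Ne]3s²3p⁴, Be⁺ [He]2s¹.
The numbers (kJ/mol): Mg 1451, N 2856, Cl 2298, Be 1757.
So the second ionization energies run Mg < Be < Cl < N.

Mg < Be < Cl < N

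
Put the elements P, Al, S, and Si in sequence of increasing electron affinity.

Al, P, Si, S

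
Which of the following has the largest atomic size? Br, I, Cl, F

I

Atomic radius shrinks across a period as nuclear charge pulls the same shell inward, and grows down a group as new shells are added.
All are in group 17, so atomic radius increases down the group.
The largest atomic size among these belongs to I.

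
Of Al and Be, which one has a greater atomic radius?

Be is in period 2, group 2; Al is in period 3, group 13.
Atomic radius shrinks across a period as nuclear charge pulls the same shell inward, and grows down a group as new shells are added.
A diagonal step moves right (one effect) and down (the opposite effect) at once.
Al > Be: the two effects oppose for this pair; the down-group effect wins (126 vs 102 pm).
Tabulated atomic radius (pm): Be 102, Al 126.
So Al has the greater atomic radius (Al > Be).

Al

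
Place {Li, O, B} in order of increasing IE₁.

Li < B < O

Li is in period 2, group 1; B is in period 2, group 13; O is in period 2, group 16.
First ionization energy rises across a period (greater Z_eff holds electrons more tightly) and falls down a group (valence electrons are farther from the nucleus).
All lie in period 2, so first ionization energy increases left to right.
So from lowest to highest: Li < B < O.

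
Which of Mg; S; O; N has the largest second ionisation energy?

O

Consider each +1 ion: Mg⁺ still has 1 valence electron; S⁺ still has 5 valence electrons; O⁺ still has 5 valence electrons; N⁺ still has 4 valence electrons.
All are still removing valence electrons, so compare the +1 ions as you would atoms: IE_2 generally rises across a period (higher Z_eff) and falls down a group (larger shell), subject to the usual subshell exceptions.
Valence configurations: Mg⁺ [Ne]3s¹, S⁺ [Ne]3s²3p³, O⁺ [He]2s²2p³, N⁺ [He]2s²2p².
Approximate IE_2 values (kJ/mol): Mg 1451, S 2252, O 3388, N 2856.
Putting it together, IE_2: Mg < S < N < O.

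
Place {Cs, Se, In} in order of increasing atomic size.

Se is in period 4, group 16; In is in period 5, group 13; Cs is in period 6, group 1.
Atomic radius shrinks across a period as nuclear charge pulls the same shell inward, and grows down a group as new shells are added.
Here both period and group differ, so the two effects have to be weighed against each other.
In > Se: both effects reinforce here, so In is clearly the larger of the two.
Cs > In: relative to In, both the across-period and down-group shifts push Cs's atomic radius up.
Tabulated atomic radius (pm): Se 116, In 142, Cs 232.
So from smallest to largest: Se < In < Cs.

Se < In < Cs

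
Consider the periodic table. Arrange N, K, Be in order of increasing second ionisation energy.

Be < N < K

Consider each +1 ion: N⁺ still has 4 valence electrons; K⁺ is the bare [Ar] core; Be⁺ still has 1 valence electron.
Pulling an electron out of a noble-gas core costs far more than removing a remaining valence electron, so K sits at the high end of IE_2.
Valence configurations: N⁺ [He]2s²2p², Be⁺ [He]2s¹.
Approximate IE_2 values (kJ/mol): N 2856, K 3052, Be 1757.
Overall IE_2 order: Be < N < K.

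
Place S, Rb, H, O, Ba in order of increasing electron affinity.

Ba < Rb < H < O < S

Adding an electron releases more energy for atoms nearer the top right (short of the noble gases).
Neither a single period nor a single group — weigh both effects.
Rb > Ba: the two effects oppose for this pair; the down-group effect wins (47 vs 14 kJ/mol).
H > Rb: H sits above Rb in group 1, so the down-group effect alone puts H higher.
O > H: period and group pull opposite ways; the across-period shift dominates (141 vs 73 kJ/mol).
S > O: this pair runs against the simple trend — see the exception note.
Note the exception: S has a higher electron affinity than O, contrary to the simple trend — the compact 2p subshell of O repels the added electron more than S's larger 3p does.
Tabulated electron affinity (kJ/mol): H 73, O 141, S 200, Rb 47, Ba 14.
So from lowest to highest: Ba < Rb < H < O < S.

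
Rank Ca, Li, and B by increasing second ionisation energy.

Ca < B < Li

Consider each +1 ion: Ca⁺ still has 1 valence electron; Li⁺ is the bare [He] core; B⁺ still has 2 valence electrons.
Breaking into a closed-shell core is much more expensive than removing a leftover valence electron — Li has the largest IE_2 here.
Valence configurations: Ca⁺ [Ar]4s¹, B⁺ [He]2s².
Tabulated IE_2 (kJ/mol): Ca 1145, Li 7298, B 2427.
Hence IE_2: Ca < B < Li.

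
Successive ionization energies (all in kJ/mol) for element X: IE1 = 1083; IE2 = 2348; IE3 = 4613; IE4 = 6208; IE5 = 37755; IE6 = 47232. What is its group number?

Look for the largest jump between consecutive ionization energies: IE5/IE4 ≈ 6.1, far larger than any earlier ratio.
That jump marks the point where a core electron is being removed. So the atom has 4 valence electrons.
A main-group element with 4 valence electrons is in group 14.

Group 14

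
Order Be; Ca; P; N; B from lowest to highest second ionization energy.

Ca < Be < P < B < N

After 1 electron has been removed, what remains? Be⁺ still has 1 valence electron; Ca⁺ still has 1 valence electron; P⁺ still has 4 valence electrons; N⁺ still has 4 valence electrons; B⁺ still has 2 valence electrons.
All are still removing valence electrons, so compare the +1 ions as you would atoms: IE_2 generally rises across a period (higher Z_eff) and falls down a group (larger shell), subject to the usual subshell exceptions.
Valence configurations: Be⁺ [He]2s¹, Ca⁺ [Ar]4s¹, P⁺ [Ne]3s²3p², N⁺ [He]2s²2p², B⁺ [He]2s².
The numbers (kJ/mol): Be 1757, Ca 1145, P 1907, N 2856, B 2427.
So the second ionization energies run Ca < Be < P < B < N.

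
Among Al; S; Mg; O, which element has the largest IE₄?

The fourth ionization energy removes an electron from the +3 ion. For each element: Al³⁺ is the bare [Ne] core; S³⁺ still has 3 valence electrons; Mg³⁺ is already 1 electron into the core; O³⁺ still has 3 valence electrons.
Breaking into a closed-shell core is much more expensive than removing a leftover valence electron — Mg and Al have the largest IE_4 here.
Valence configurations: S³⁺ [Ne]3s²3p¹, O³⁺ [He]2s²2p¹.
Tabulated IE_4 (kJ/mol): Al 11577, S 4556, Mg 10543, O 7469.
So the fourth ionization energies run S < O < Mg < Al.

Al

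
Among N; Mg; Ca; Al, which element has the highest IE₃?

Mg

IE_3 is the cost of taking one more electron from the +2 cation: N²⁺ still has 3 valence electrons; Mg²⁺ is the bare [Ne] core; Ca²⁺ is the bare [Ar] core; Al²⁺ still has 1 valence electron.
Pulling an electron out of a noble-gas core costs far more than removing a remaining valence electron, so Ca and Mg sit at the high end of IE_3.
Valence configurations: N²⁺ [He]2s²2p¹, Al²⁺ [Ne]3s¹.
Approximate IE_3 values (kJ/mol): N 4578, Mg 7733, Ca 4912, Al 2745.
So the third ionization energies run Al < N < Ca < Mg.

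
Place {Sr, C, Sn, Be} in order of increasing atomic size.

C < Be < Sn < Sr

Across a period the added protons contract the valence shell; down a group each new principal shell makes the atom larger.
Neither a single period nor a single group — weigh both effects.
Be > C: Be lies to the left of C in period 2, so the across-period effect alone puts Be larger.
Sn > Be: the two effects oppose for this pair; the down-group effect wins (140 vs 102 pm).
Sr > Sn: Sr lies to the left of Sn in period 5, so the across-period effect alone puts Sr larger.
Approximate values (pm): Be 102, C 75, Sr 185, Sn 140.
So from smallest to largest: C < Be < Sn < Sr.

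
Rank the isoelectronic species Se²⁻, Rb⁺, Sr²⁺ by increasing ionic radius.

Sr²⁺, Rb⁺, Se²⁻

All of these have 36 electrons, so size is governed by nuclear charge alone: the more protons, the stronger the pull on the same electron cloud, and the smaller the ion.
Nuclear charges: Sr²⁺ (Z=38), Rb⁺ (Z=37), Se²⁻ (Z=34).
Smallest to largest: Sr²⁺ < Rb⁺ < Se²⁻.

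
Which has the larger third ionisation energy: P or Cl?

After 2 electrons have been removed, what remains? P²⁺ still has 3 valence electrons; Cl²⁺ still has 5 valence electrons.
All are still removing valence electrons, so compare the +2 ions as you would atoms: IE_3 generally rises across a period (higher Z_eff) and falls down a group (larger shell), subject to the usual subshell exceptions.
Valence configurations: P²⁺ [Ne]3s²3p¹, Cl²⁺ [Ne]3s²3p³.
The numbers (kJ/mol): P 2914, Cl 3822.
Putting it together, IE_3: P < Cl.

Cl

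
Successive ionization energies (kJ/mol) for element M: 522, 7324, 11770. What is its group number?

Group 1

Look for the largest jump between consecutive ionization energies: IE2/IE1 ≈ 14.0, far larger than any earlier ratio.
That jump marks the point where a core electron is being removed. So the atom has 1 valence electron.
A main-group element with 1 valence electron is in group 1.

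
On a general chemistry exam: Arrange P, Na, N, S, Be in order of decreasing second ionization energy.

Na > N > S > P > Be

Consider each +1 ion: P⁺ still has 4 valence electrons; Na⁺ is the bare [Ne] core; N⁺ still has 4 valence electrons; S⁺ still has 5 valence electrons; Be⁺ still has 1 valence electron.
Core electrons are held far more tightly than valence electrons, so Na tops the IE_2 order.
Valence configurations: P⁺ [Ne]3s²3p², N⁺ [He]2s²2p², S⁺ [Ne]3s²3p³, Be⁺ [He]2s¹.
The numbers (kJ/mol): P 1907, Na 4562, N 2856, S 2252, Be 1757.
Hence IE_2: Be < P < S < N < Na.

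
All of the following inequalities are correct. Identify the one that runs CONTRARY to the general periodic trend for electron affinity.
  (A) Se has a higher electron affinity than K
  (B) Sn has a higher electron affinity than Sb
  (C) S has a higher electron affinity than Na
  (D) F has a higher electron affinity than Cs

(B)

The general trend: electron affinity increases across a period and decreases down a group.
(A) Se (period 4, group 16) vs K (period 4, group 1): the stated order agrees with the simple trend.
(B) Sn (period 5, group 14) vs Sb (period 5, group 15): the stated order contradicts the simple trend.
(C) S (period 3, group 16) vs Na (period 3, group 1): the stated order agrees with the simple trend.
(D) F (period 2, group 17) vs Cs (period 6, group 1): the stated order agrees with the simple trend.
The exception is (B): adding an electron to Sb's half-filled 5p³ is unfavourable, so Sn has the more exothermic EA.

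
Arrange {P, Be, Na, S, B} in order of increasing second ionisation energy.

Be, P, S, B, Na

The second ionization energy removes an electron from the +1 ion. For each element: P⁺ still has 4 valence electrons; Be⁺ still has 1 valence electron; Na⁺ is the bare [Ne] core; S⁺ still has 5 valence electrons; B⁺ still has 2 valence electrons.
Core electrons are held far more tightly than valence electrons, so Na tops the IE_2 order.
Valence configurations: P⁺ [Ne]3s²3p², Be⁺ [He]2s¹, S⁺ [Ne]3s²3p³, B⁺ [He]2s².
Tabulated IE_2 (kJ/mol): P 1907, Be 1757, Na 4562, S 2252, B 2427.
Overall IE_2 order: Be < P < S < B < Na.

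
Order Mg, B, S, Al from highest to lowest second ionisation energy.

After 1 electron has been removed, what remains? Mg⁺ still has 1 valence electron; B⁺ still has 2 valence electrons; S⁺ still has 5 valence electrons; Al⁺ still has 2 valence electrons.
All are still removing valence electrons, so compare the +1 ions as you would atoms: IE_2 generally rises across a period (higher Z_eff) and falls down a group (larger shell), subject to the usual subshell exceptions.
Valence configurations: Mg⁺ [Ne]3s¹, B⁺ [He]2s², S⁺ [Ne]3s²3p³, Al⁺ [Ne]3s².
Tabulated IE_2 (kJ/mol): Mg 1451, B 2427, S 2252, Al 1817.
Hence IE_2: Mg < Al < S < B.

B, S, Al, Mg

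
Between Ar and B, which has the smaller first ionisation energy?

B is in period 2, group 13; Ar is in period 3, group 18.
IE₁ increases left→right with effective nuclear charge and decreases top→bottom as the valence shell moves farther out.
Neither a single period nor a single group — weigh both effects.
Ar > B: the two effects oppose for this pair; the across-period effect wins (1521 vs 801 kJ/mol).
Tabulated first ionization energy (kJ/mol): B 801, Ar 1521.
So B has the smaller first ionisation energy (B < Ar).

B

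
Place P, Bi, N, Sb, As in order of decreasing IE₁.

N > P > As > Sb > Bi

Across a period the outer electron is held more tightly (higher IE₁); down a group it sits in a higher shell, more shielded, and comes off more easily.
All are in group 15, so first ionization energy increases up the group.
So from highest to lowest: N > P > As > Sb > Bi.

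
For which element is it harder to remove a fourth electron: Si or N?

IE_4 is the cost of taking one more electron from the +3 cation: Si³⁺ still has 1 valence electron; N³⁺ still has 2 valence electrons.
All are still removing valence electrons, so compare the +3 ions as you would atoms: IE_4 generally rises across a period (higher Z_eff) and falls down a group (larger shell), subject to the usual subshell exceptions.
Valence configurations: Si³⁺ [Ne]3s¹, N³⁺ [He]2s².
Approximate IE_4 values (kJ/mol): Si 4356, N 7475.
Hence IE_4: Si < N.

N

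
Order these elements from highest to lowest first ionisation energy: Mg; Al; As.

As > Mg > Al

Mg is in period 3, group 2; Al is in period 3, group 13; As is in period 4, group 15.
IE₁ increases left→right with effective nuclear charge and decreases top→bottom as the valence shell moves farther out.
Here both period and group differ, so the two effects have to be weighed against each other.
Mg > Al: this pair runs against the simple trend — see the exception note.
As > Mg: the two effects oppose for this pair; the across-period effect wins (947 vs 738 kJ/mol).
Note the exception: Mg has a higher first ionization energy than Al, contrary to the simple trend — Al's single 3p electron is easier to remove than one from Mg's filled 3s².
Tabulated first ionization energy (kJ/mol): Mg 738, Al 578, As 947.
So from highest to lowest: As > Mg > Al.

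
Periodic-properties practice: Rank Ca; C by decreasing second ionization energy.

After 1 electron has been removed, what remains? Ca⁺ still has 1 valence electron; C⁺ still has 3 valence electrons.
All are still removing valence electrons, so compare the +1 ions as you would atoms: IE_2 generally rises across a period (higher Z_eff) and falls down a group (larger shell), subject to the usual subshell exceptions.
Valence configurations: Ca⁺ [Ar]4s¹, C⁺ [He]2s²2p¹.
Approximate IE_2 values (kJ/mol): Ca 1145, C 2353.
Putting it together, IE_2: Ca < C.

C, Ca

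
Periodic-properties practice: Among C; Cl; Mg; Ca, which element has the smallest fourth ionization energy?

Consider each +3 ion: C³⁺ still has 1 valence electron; Cl³⁺ still has 4 valence electrons; Mg³⁺ is already 1 electron into the core; Ca³⁺ is already 1 electron into the core.
Breaking into a closed-shell core is much more expensive than removing a leftover valence electron — Ca and Mg have the largest IE_4 here.
Valence configurations: C³⁺ [He]2s¹, Cl³⁺ [Ne]3s²3p².
Tabulated IE_4 (kJ/mol): C 6223, Cl 5159, Mg 10543, Ca 6491.
Hence IE_4: Cl < C < Ca < Mg.

Cl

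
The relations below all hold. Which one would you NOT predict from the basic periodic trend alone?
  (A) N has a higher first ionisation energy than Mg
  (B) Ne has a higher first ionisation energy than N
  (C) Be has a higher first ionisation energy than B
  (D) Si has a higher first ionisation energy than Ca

(C)

The general trend: first ionisation energy increases across a period and decreases down a group.
(A) N (period 2, group 15) vs Mg (period 3, group 2): the stated order agrees with the simple trend.
(B) Ne (period 2, group 18) vs N (period 2, group 15): the stated order agrees with the simple trend.
(C) Be (period 2, group 2) vs B (period 2, group 13): the stated order contradicts the simple trend.
(D) Si (period 3, group 14) vs Ca (period 4, group 2): the stated order agrees with the simple trend.
The exception is (C): removing B's lone 2p electron is easier than breaking Be's filled 2s².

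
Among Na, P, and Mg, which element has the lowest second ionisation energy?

Consider each +1 ion: Na⁺ is the bare [Ne] core; P⁺ still has 4 valence electrons; Mg⁺ still has 1 valence electron.
Core electrons are held far more tightly than valence electrons, so Na tops the IE_2 order.
Valence configurations: P⁺ [Ne]3s²3p², Mg⁺ [Ne]3s¹.
Tabulated IE_2 (kJ/mol): Na 4562, P 1907, Mg 1451.
So the second ionization energies run Mg < P < Na.

Mg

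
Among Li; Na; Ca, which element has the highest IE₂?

The second ionization energy removes an electron from the +1 ion. For each element: Li⁺ is the bare [He] core; Na⁺ is the bare [Ne] core; Ca⁺ still has 1 valence electron.
Pulling an electron out of a noble-gas core costs far more than removing a remaining valence electron, so Na and Li sit at the high end of IE_2.
Tabulated IE_2 (kJ/mol): Li 7298, Na 4562, Ca 1145.
So the second ionization energies run Ca < Na < Li.

Li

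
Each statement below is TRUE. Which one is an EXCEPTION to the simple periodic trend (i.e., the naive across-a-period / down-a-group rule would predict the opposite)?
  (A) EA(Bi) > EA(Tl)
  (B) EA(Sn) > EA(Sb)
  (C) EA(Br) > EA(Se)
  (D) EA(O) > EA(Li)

(B)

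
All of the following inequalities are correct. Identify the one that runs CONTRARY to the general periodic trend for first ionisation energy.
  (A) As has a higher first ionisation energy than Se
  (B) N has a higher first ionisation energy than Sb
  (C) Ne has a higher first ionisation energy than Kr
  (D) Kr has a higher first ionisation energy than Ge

(A)

The general trend: first ionisation energy increases across a period and decreases down a group.
(A) As (period 4, group 15) vs Se (period 4, group 16): the stated order contradicts the simple trend.
(B) N (period 2, group 15) vs Sb (period 5, group 15): the stated order agrees with the simple trend.
(C) Ne (period 2, group 18) vs Kr (period 4, group 18): the stated order agrees with the simple trend.
(D) Kr (period 4, group 18) vs Ge (period 4, group 14): the stated order agrees with the simple trend.
The exception is (A): Se (4p⁴) ionizes more easily than half-filled As (4p³).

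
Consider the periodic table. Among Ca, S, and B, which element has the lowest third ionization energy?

S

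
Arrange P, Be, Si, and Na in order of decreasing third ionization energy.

Be, Na, Si, P

Consider each +2 ion: P²⁺ still has 3 valence electrons; Be²⁺ is the bare [He] core; Si²⁺ still has 2 valence electrons; Na²⁺ is already 1 electron into the core.
Pulling an electron out of a noble-gas core costs far more than removing a remaining valence electron, so Na and Be sit at the high end of IE_3.
Valence configurations: P²⁺ [Ne]3s²3p¹, Si²⁺ [Ne]3s².
P²⁺ loses a lone 3p electron whereas Si²⁺ must break into a filled 3s² pair, so IE_3(Si) > IE_3(P) even though P has the higher nuclear charge.
Tabulated IE_3 (kJ/mol): P 2914, Be 14849, Si 3232, Na 6910.
Putting it together, IE_3: P < Si < Na < Be.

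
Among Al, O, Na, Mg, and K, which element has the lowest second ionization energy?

After 1 electron has been removed, what remains? Al⁺ still has 2 valence electrons; O⁺ still has 5 valence electrons; Na⁺ is the bare [Ne] core; Mg⁺ still has 1 valence electron; K⁺ is the bare [Ar] core.
Usually core removal costs more than valence removal, but here the competition is close: a tightly held n=2 valence electron can cost more to remove than an n=3 core electron, so the actual values have to decide it.
Valence configurations: Al⁺ [Ne]3s², O⁺ [He]2s²2p³, Mg⁺ [Ne]3s¹.
Tabulated IE_2 (kJ/mol): Al 1817, O 3388, Na 4562, Mg 1451, K 3052.
Putting it together, IE_2: Mg < Al < K < O < Na.

Mg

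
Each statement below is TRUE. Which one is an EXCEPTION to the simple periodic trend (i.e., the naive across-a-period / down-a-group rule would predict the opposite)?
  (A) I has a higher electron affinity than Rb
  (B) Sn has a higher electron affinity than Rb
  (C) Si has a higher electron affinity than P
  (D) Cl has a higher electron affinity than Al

(C)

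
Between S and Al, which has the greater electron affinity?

S

Al is in period 3, group 13; S is in period 3, group 16.
EA tends to increase across a period and decrease down a group, though the pattern is less regular than for IE or radius.
All lie in period 3, so electron affinity increases left to right.
So S has the greater electron affinity (S > Al).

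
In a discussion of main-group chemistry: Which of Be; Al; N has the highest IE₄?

Be

The fourth ionization energy removes an electron from the +3 ion. For each element: Be³⁺ is already 1 electron into the core; Al³⁺ is the bare [Ne] core; N³⁺ still has 2 valence electrons.
Pulling an electron out of a noble-gas core costs far more than removing a remaining valence electron, so Al and Be sit at the high end of IE_4.
The numbers (kJ/mol): Be 21007, Al 11577, N 7475.
Putting it together, IE_4: N < Al < Be.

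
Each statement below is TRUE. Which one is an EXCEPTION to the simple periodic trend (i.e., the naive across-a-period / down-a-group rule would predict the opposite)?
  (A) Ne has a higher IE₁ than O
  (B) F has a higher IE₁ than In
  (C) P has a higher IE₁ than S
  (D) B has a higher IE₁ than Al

The general trend: IE₁ increases across a period and decreases down a group.
(A) Ne (period 2, group 18) vs O (period 2, group 16): the stated order agrees with the simple trend.
(B) F (period 2, group 17) vs In (period 5, group 13): the stated order agrees with the simple trend.
(C) P (period 3, group 15) vs S (period 3, group 16): the stated order contradicts the simple trend.
(D) B (period 2, group 13) vs Al (period 3, group 13): the stated order agrees with the simple trend.
The exception is (C): S (3p⁴) ionizes more easily than half-filled P (3p³) because the paired 3p electron in S is pushed out by e⁻–e⁻ repulsion.

(C)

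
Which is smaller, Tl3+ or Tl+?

Tl3+

Both ions have Z = 81 protons, but Tl3+ has lost more electrons, so its remaining electrons feel a larger effective nuclear charge per electron and are pulled in more tightly.
Higher positive charge → smaller ion, so Tl+ > Tl3+.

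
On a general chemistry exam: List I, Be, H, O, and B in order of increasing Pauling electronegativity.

Atoms toward the upper right of the periodic table pull bonding electrons most strongly.
Neither a single period nor a single group — weigh both effects.
B > Be: B lies to the right of Be in period 2, so the across-period effect alone puts B higher.
H > B: period and group pull opposite ways; the down-group shift dominates (2.20 vs 2.04).
I > H: the two effects oppose for this pair; the across-period effect wins (2.66 vs 2.20).
O > I: period and group pull opposite ways; the down-group shift dominates (3.44 vs 2.66).
For reference (Pauling): H 2.20, Be 1.57, B 2.04, O 3.44, I 2.66.
So from lowest to highest: Be < B < H < I < O.

Be < B < H < I < O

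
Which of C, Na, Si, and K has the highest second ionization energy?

Consider each +1 ion: C⁺ still has 3 valence electrons; Na⁺ is the bare [Ne] core; Si⁺ still has 3 valence electrons; K⁺ is the bare [Ar] core.
Core electrons are held far more tightly than valence electrons, so K and Na top the IE_2 order.
Valence configurations: C⁺ [He]2s²2p¹, Si⁺ [Ne]3s²3p¹.
Approximate IE_2 values (kJ/mol): C 2353, Na 4562, Si 1577, K 3052.
So the second ionization energies run Si < C < K < Na.

Na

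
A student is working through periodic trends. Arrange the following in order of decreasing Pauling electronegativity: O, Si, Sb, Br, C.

O, Br, C, Sb, Si

C is in period 2, group 14; O is in period 2, group 16; Si is in period 3, group 14; Br is in period 4, group 17; Sb is in period 5, group 15.
Smaller atoms with higher effective nuclear charge are more electronegative.
Neither a single period nor a single group — weigh both effects.
Sb > Si: period and group pull opposite ways; the across-period shift dominates (2.05 vs 1.90).
C > Sb: the two effects oppose for this pair; the down-group effect wins (2.55 vs 2.05).
Br > C: the two effects oppose for this pair; the across-period effect wins (2.96 vs 2.55).
O > Br: the two effects oppose for this pair; the down-group effect wins (3.44 vs 2.96).
Approximate values (Pauling): C 2.55, O 3.44, Si 1.90, Br 2.96, Sb 2.05.
So from highest to lowest: O > Br > C > Sb > Si.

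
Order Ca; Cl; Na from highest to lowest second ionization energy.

Na > Cl > Ca

The second ionization energy removes an electron from the +1 ion. For each element: Ca⁺ still has 1 valence electron; Cl⁺ still has 6 valence electrons; Na⁺ is the bare [Ne] core.
Core electrons are held far more tightly than valence electrons, so Na tops the IE_2 order.
Valence configurations: Ca⁺ [Ar]4s¹, Cl⁺ [Ne]3s²3p⁴.
Tabulated IE_2 (kJ/mol): Ca 1145, Cl 2298, Na 4562.
Overall IE_2 order: Ca < Cl < Na.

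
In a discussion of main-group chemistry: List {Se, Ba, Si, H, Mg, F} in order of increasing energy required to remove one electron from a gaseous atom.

Ba < Mg < Si < Se < H < F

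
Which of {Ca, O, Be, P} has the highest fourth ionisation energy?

After 3 electrons have been removed, what remains? Ca³⁺ is already 1 electron into the core; O³⁺ still has 3 valence electrons; Be³⁺ is already 1 electron into the core; P³⁺ still has 2 valence electrons.
Usually core removal costs more than valence removal, but here the competition is close: a tightly held n=2 valence electron can cost more to remove than an n=3 core electron, so the actual values have to decide it.
Valence configurations: O³⁺ [He]2s²2p¹, P³⁺ [Ne]3s².
Approximate IE_4 values (kJ/mol): Ca 6491, O 7469, Be 21007, P 4964.
So the fourth ionization energies run P < Ca < O < Be.

Be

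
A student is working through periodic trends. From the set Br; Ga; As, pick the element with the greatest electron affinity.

Br

Electron affinity generally becomes more exothermic across a period toward the halogens and less exothermic down a group.
All lie in period 4, so electron affinity increases left to right.
The greatest electron affinity among these belongs to Br.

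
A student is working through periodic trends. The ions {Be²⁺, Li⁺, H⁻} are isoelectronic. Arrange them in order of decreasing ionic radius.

H⁻, Li⁺, Be²⁺

All of these have 2 electrons, so size is governed by nuclear charge alone: the more protons, the stronger the pull on the same electron cloud, and the smaller the ion.
Nuclear charges: Be²⁺ (Z=4), Li⁺ (Z=3), H⁻ (Z=1).
Largest to smallest: H⁻ > Li⁺ > Be²⁺.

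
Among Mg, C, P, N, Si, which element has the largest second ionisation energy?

The second ionization energy removes an electron from the +1 ion. For each element: Mg⁺ still has 1 valence electron; C⁺ still has 3 valence electrons; P⁺ still has 4 valence electrons; N⁺ still has 4 valence electrons; Si⁺ still has 3 valence electrons.
All are still removing valence electrons, so compare the +1 ions as you would atoms: IE_2 generally rises across a period (higher Z_eff) and falls down a group (larger shell), subject to the usual subshell exceptions.
Valence configurations: Mg⁺ [Ne]3s¹, C⁺ [He]2s²2p¹, P⁺ [Ne]3s²3p², N⁺ [He]2s²2p², Si⁺ [Ne]3s²3p¹.
The numbers (kJ/mol): Mg 1451, C 2353, P 1907, N 2856, Si 1577.
Putting it together, IE_2: Mg < Si < P < C < N.

N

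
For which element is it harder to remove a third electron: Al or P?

After 2 electrons have been removed, what remains? Al²⁺ still has 1 valence electron; P²⁺ still has 3 valence electrons.
All are still removing valence electrons, so compare the +2 ions as you would atoms: IE_3 generally rises across a period (higher Z_eff) and falls down a group (larger shell), subject to the usual subshell exceptions.
Valence configurations: Al²⁺ [Ne]3s¹, P²⁺ [Ne]3s²3p¹.
Approximate IE_3 values (kJ/mol): Al 2745, P 2914.
So the third ionization energies run Al < P.

P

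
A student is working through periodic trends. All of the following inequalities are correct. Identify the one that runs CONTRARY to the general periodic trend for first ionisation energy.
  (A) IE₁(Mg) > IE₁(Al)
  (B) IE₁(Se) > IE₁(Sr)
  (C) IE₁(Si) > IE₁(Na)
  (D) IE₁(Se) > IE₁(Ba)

(A)

The general trend: first ionisation energy increases across a period and decreases down a group.
(A) Mg (period 3, group 2) vs Al (period 3, group 13): the stated order contradicts the simple trend.
(B) Se (period 4, group 16) vs Sr (period 5, group 2): the stated order agrees with the simple trend.
(C) Si (period 3, group 14) vs Na (period 3, group 1): the stated order agrees with the simple trend.
(D) Se (period 4, group 16) vs Ba (period 6, group 2): the stated order agrees with the simple trend.
The exception is (A): Al's single 3p electron is easier to remove than one from Mg's filled 3s².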